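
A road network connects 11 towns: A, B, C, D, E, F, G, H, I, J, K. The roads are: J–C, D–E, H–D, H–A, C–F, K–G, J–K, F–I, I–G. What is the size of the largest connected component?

B is isolated — a component by itself.
Starting from A we can reach A, D, E, H. That is one component of size 4.
Starting from C we can reach C, F, G, I, J, K. That is one component of size 6.
The largest has 6 vertices.

6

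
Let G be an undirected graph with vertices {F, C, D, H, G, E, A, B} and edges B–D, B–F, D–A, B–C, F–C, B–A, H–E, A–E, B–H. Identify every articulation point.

Removing B increases the component count from 2 to 3, so B is a cut vertex.
By contrast removing A leaves 2 components; it is not a cut vertex. No other vertex is a cut vertex either.

B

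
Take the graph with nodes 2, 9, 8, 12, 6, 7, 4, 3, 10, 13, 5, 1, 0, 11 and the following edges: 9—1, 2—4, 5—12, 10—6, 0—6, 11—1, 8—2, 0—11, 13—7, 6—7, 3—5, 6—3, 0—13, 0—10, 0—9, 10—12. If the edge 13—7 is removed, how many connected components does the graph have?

13 and 7 are still connected via 13-0-6-7, so the component count stays at 2.

2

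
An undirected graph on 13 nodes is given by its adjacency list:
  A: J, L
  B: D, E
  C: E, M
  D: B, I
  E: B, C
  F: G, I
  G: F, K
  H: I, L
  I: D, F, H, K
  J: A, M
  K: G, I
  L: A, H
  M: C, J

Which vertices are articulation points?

Removing I increases the component count from 1 to 2, so I is a cut vertex.
By contrast removing J leaves 1 component; it is not a cut vertex. No other vertex is a cut vertex either.

I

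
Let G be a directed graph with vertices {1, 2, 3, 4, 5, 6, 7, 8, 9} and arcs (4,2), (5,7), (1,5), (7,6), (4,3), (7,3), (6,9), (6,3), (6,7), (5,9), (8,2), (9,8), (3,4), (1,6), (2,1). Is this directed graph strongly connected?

From 3 we can reach every vertex (1, 2, 3, 4, 5, 6, 7, 8, 9), and every vertex can reach 3 (1, 2, 3, 4, 5, 6, 7, 8, 9). So the whole graph is one strongly connected component.

Yes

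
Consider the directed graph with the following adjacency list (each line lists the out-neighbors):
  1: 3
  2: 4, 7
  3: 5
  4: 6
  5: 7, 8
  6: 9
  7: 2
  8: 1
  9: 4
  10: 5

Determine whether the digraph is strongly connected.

No

There is no directed path from 7 to 3, so the graph is not strongly connected.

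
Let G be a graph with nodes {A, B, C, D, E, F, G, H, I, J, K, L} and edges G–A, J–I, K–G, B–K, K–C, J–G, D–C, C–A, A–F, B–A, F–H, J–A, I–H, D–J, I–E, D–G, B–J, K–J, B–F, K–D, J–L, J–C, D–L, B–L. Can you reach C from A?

Yes

From A we can reach A, B, C, D, E, F, G, H, I, J, K, L, which includes C.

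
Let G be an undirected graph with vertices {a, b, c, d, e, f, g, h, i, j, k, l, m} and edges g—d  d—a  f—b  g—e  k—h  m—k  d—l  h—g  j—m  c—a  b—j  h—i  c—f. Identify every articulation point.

Removing d increases the component count from 1 to 2, so d is a cut vertex.
Removing g increases the component count from 1 to 2, so g is a cut vertex.
Removing h increases the component count from 1 to 2, so h is a cut vertex.
By contrast removing j leaves 1 component; it is not a cut vertex. No other vertex is a cut vertex either.

d, g, h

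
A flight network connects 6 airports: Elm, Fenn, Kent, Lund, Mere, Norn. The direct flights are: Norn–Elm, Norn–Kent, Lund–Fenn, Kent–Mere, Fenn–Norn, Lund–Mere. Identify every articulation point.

Removing Norn increases the component count from 1 to 2, so Norn is a cut vertex.
By contrast removing Kent leaves 1 component; it is not a cut vertex. No other vertex is a cut vertex either.

Norn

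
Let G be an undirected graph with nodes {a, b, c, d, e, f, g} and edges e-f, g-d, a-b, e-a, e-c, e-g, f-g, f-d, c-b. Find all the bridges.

The edges on the cycle e-f-d-g-e are not bridges since each lies on that cycle.
Every edge lies on some cycle, so there are no bridges.

none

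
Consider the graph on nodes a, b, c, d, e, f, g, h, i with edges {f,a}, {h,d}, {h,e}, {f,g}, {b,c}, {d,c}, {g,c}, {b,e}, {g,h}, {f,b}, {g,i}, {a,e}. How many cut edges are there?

1

The edges on the cycle f-b-c-d-h-g-f are not bridges since each lies on that cycle.
But removing g—i disconnects g from i — this is a bridge.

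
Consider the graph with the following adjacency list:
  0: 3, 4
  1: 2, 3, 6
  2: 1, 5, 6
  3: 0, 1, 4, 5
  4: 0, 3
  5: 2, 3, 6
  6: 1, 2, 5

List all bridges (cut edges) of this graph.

The edges on the cycle 3-0-4-3 are not bridges since each lies on that cycle.
Every edge lies on some cycle, so there are no bridges.

none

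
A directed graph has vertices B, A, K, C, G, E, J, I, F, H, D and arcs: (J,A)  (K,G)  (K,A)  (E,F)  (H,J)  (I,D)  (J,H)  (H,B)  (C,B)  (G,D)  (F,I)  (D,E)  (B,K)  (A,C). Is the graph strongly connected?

No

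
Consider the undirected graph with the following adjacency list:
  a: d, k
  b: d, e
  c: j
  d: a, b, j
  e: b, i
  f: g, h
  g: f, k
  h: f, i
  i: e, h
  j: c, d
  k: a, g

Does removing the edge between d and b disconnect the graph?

No

After removing d-b, the path d-a-k-g-f-h-i-e-b still connects them, so the edge is not a bridge.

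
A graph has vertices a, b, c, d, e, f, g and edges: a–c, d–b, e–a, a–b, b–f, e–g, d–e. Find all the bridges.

a-c, b-f, e-g

The edges on the cycle d-e-a-b-d are not bridges since each lies on that cycle.
But removing e–g disconnects e from g; removing b–f disconnects b from f; removing a–c disconnects a from c — these are bridges.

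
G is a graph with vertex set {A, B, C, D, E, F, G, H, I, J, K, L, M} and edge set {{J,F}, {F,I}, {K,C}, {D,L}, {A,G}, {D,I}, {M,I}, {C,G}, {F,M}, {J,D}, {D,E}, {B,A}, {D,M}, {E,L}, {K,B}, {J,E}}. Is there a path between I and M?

Yes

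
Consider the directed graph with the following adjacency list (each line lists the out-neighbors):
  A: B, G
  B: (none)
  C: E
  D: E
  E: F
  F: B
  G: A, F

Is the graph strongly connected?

There is no directed path from E to C, so the graph is not strongly connected.

No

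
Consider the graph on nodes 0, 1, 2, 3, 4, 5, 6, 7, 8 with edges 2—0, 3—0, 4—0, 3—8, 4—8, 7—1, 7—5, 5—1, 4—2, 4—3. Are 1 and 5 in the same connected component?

Yes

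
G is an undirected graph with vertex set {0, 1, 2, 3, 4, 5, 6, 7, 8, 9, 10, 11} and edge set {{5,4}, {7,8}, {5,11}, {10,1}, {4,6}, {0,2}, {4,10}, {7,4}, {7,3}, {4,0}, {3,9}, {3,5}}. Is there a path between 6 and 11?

Yes

From 6 we can reach 0, 1, 2, 3, 4, 5, 6, 7, 8, 9, 10, 11, which includes 11.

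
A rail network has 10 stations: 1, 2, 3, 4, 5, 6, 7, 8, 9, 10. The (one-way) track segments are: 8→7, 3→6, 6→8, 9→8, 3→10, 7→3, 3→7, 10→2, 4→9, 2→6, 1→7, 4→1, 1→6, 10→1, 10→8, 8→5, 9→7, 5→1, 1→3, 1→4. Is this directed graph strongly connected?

Yes

From 8 we can reach every vertex (1, 2, 3, 4, 5, 6, 7, 8, 9, 10), and every vertex can reach 8 (1, 2, 3, 4, 5, 6, 7, 8, 9, 10). So the whole graph is one strongly connected component.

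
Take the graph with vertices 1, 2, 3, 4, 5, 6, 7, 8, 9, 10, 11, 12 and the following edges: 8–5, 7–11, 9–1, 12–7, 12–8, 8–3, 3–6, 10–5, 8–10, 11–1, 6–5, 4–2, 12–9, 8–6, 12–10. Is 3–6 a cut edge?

No

After removing 3–6, the path 3-8-6 still connects them, so the edge is not a bridge.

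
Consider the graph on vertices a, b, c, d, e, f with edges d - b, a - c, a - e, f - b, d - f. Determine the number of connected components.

Starting from b we can reach b, d, f. That is one component of size 3.
Starting from a we can reach a, c, e. That is one component of size 3.
Total: 2 components.

2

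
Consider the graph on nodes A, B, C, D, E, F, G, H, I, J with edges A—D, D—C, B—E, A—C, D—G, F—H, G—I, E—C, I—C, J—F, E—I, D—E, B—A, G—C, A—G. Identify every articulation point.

Removing F increases the component count from 2 to 3, so F is a cut vertex.
By contrast removing G leaves 2 components; it is not a cut vertex. No other vertex is a cut vertex either.

F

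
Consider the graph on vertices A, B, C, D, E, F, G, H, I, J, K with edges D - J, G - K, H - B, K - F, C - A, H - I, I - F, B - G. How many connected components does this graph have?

4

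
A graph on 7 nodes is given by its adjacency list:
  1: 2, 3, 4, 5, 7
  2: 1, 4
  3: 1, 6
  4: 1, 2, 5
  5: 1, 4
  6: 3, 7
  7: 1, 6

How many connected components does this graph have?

1

Starting from 1 we can reach 1, 2, 3, 4, 5, 6, 7. That is one component of size 7.
Total: 1 component.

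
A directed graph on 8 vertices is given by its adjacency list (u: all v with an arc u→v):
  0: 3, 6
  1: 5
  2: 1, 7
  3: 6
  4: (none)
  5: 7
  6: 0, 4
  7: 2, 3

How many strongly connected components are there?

{1, 2, 5, 7} are all mutually reachable — one SCC of size 4.
{0, 3, 6} are all mutually reachable — one SCC of size 3.
{4} is an SCC by itself.
That gives 3 strongly connected components.

3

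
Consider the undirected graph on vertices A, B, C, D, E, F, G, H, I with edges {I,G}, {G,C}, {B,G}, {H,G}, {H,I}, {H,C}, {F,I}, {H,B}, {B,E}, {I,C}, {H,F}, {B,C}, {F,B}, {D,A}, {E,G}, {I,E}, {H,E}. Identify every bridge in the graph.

A-D

The edges on the cycle B-E-G-B are not bridges since each lies on that cycle.
But removing A - D disconnects A from D — this is a bridge.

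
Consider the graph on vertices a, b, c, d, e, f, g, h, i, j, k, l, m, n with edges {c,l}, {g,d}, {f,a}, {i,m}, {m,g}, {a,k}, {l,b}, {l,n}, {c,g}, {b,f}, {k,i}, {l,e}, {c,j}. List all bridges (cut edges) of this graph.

c-j, d-g, e-l, l-n

The edges on the cycle c-l-b-f-a-k-i-m-g-c are not bridges since each lies on that cycle.
But removing l—e disconnects l from e; removing l—n disconnects l from n; removing g—d disconnects g from d; removing c—j disconnects c from j — these are bridges.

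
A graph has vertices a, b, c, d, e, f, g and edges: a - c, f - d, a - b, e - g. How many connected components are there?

Starting from d we can reach d, f. That is one component of size 2.
Starting from e we can reach e, g. That is one component of size 2.
Starting from a we can reach a, b, c. That is one component of size 3.
Total: 3 components.

3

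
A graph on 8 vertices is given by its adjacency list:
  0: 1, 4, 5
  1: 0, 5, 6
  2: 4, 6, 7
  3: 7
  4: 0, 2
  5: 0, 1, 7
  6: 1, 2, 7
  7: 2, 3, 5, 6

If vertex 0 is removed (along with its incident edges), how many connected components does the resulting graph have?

1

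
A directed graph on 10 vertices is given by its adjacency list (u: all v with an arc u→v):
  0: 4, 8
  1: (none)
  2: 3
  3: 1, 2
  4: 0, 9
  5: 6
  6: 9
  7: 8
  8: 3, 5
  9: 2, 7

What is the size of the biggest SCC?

{5, 6, 7, 8, 9} are all mutually reachable — one SCC of size 5.
{2, 3} are all mutually reachable — one SCC of size 2.
{0, 4} are all mutually reachable — one SCC of size 2.
{1} is an SCC by itself.
The largest has 5 vertices.

5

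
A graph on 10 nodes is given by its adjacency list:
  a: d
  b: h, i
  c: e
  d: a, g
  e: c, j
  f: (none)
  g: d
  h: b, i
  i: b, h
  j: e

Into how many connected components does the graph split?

4

f is isolated — a component by itself.
Starting from b we can reach b, h, i. That is one component of size 3.
Starting from a we can reach a, d, g. That is one component of size 3.
Starting from c we can reach c, e, j. That is one component of size 3.
Total: 4 components.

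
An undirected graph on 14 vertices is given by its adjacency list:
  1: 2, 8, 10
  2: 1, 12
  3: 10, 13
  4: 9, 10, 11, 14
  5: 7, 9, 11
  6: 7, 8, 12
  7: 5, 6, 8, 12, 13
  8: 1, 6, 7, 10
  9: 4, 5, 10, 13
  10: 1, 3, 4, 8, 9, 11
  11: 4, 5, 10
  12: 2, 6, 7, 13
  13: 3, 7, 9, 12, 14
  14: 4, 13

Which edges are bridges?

none

The edges on the cycle 4-10-11-5-9-4 are not bridges since each lies on that cycle.
Every edge lies on some cycle, so there are no bridges.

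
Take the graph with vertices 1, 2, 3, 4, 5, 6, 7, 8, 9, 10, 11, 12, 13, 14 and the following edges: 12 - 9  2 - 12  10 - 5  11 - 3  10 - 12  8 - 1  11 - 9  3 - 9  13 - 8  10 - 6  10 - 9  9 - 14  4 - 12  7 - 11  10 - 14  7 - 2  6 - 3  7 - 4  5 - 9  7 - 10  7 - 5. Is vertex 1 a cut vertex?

No

Deleting 1 leaves 2 components (was 2), so 1 is not a cut vertex.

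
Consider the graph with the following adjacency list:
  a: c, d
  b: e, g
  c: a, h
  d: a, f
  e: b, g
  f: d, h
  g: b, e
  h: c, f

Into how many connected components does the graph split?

2

Starting from b we can reach b, e, g. That is one component of size 3.
Starting from a we can reach a, c, d, f, h. That is one component of size 5.
Total: 2 components.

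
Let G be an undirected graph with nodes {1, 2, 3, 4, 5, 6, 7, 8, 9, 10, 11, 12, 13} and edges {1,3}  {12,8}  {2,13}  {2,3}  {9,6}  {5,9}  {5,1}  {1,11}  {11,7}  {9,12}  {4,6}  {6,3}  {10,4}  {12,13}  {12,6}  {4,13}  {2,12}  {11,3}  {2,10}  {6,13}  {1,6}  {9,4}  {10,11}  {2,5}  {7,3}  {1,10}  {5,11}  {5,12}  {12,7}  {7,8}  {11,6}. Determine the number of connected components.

Starting from 1 we can reach 1, 2, 3, 4, 5, 6, 7, 8, 9, 10, 11, 12, 13. That is one component of size 13.
Total: 1 component.

1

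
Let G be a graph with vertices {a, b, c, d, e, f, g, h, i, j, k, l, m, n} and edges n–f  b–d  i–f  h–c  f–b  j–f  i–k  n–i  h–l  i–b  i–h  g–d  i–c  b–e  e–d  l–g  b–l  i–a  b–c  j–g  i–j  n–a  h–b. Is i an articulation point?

Yes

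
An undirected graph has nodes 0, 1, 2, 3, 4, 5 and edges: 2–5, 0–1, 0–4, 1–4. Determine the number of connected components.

3

3 is isolated — a component by itself.
Starting from 2 we can reach 2, 5. That is one component of size 2.
Starting from 0 we can reach 0, 1, 4. That is one component of size 3.
Total: 3 components.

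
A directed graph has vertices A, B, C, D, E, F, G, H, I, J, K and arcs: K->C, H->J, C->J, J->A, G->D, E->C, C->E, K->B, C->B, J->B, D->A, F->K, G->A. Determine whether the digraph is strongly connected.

There is no directed path from I to H, so the graph is not strongly connected.

No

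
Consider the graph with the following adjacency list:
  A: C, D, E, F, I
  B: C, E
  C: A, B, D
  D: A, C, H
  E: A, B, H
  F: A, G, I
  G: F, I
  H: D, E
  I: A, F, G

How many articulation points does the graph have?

1

Removing A increases the component count from 1 to 2, so A is a cut vertex.
By contrast removing E leaves 1 component; it is not a cut vertex. No other vertex is a cut vertex either.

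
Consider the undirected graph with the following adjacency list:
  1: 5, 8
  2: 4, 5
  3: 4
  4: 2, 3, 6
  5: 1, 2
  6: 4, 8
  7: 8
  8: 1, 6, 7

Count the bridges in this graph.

2

The edges on the cycle 4-2-5-1-8-6-4 are not bridges since each lies on that cycle.
But removing 4-3 disconnects 4 from 3; removing 8-7 disconnects 8 from 7 — these are bridges.
That makes 2 bridges.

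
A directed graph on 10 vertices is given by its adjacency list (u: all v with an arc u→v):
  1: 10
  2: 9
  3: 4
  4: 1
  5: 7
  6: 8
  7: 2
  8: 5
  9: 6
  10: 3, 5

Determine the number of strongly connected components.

2

{2, 5, 6, 7, 8, 9} are all mutually reachable — one SCC of size 6.
{1, 3, 4, 10} are all mutually reachable — one SCC of size 4.
That gives 2 strongly connected components.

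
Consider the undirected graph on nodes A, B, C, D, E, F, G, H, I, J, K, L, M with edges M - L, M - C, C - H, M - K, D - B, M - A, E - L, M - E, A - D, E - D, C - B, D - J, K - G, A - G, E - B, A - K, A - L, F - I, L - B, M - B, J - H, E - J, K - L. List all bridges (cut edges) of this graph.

F-I

The edges on the cycle M-A-L-E-M are not bridges since each lies on that cycle.
But removing F - I disconnects F from I — this is a bridge.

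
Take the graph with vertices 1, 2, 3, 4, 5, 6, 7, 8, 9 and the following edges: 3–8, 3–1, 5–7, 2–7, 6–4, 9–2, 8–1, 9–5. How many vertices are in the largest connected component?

4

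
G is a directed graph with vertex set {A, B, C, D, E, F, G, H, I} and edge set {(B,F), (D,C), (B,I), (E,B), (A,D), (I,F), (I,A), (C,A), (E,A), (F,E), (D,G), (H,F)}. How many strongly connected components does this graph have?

4

{B, E, F, I} are all mutually reachable — one SCC of size 4.
{A, C, D} are all mutually reachable — one SCC of size 3.
{G} is an SCC by itself.
{H} is an SCC by itself.
That gives 4 strongly connected components.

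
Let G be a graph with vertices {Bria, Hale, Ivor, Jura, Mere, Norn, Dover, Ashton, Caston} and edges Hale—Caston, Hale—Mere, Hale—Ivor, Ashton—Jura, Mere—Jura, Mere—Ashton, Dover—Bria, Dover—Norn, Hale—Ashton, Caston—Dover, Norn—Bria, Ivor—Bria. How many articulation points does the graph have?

Removing Hale increases the component count from 1 to 2, so Hale is a cut vertex.
By contrast removing Norn leaves 1 component; it is not a cut vertex. No other vertex is a cut vertex either.

1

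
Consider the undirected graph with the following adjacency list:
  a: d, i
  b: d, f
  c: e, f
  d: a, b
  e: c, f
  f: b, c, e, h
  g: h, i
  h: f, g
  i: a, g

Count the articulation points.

Removing f increases the component count from 1 to 2, so f is a cut vertex.
By contrast removing i leaves 1 component; it is not a cut vertex. No other vertex is a cut vertex either.

1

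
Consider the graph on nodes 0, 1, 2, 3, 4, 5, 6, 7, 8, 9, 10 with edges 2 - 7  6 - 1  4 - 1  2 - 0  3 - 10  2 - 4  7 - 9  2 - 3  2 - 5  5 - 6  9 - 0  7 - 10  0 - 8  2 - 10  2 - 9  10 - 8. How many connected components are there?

Starting from 0 we can reach 0, 1, 2, 3, 4, 5, 6, 7, 8, 9, 10. That is one component of size 11.
Total: 1 component.

1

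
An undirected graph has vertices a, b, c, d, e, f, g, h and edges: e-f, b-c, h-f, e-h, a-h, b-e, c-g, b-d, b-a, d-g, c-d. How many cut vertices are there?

1

Removing b increases the component count from 1 to 2, so b is a cut vertex.
By contrast removing e leaves 1 component; it is not a cut vertex. No other vertex is a cut vertex either.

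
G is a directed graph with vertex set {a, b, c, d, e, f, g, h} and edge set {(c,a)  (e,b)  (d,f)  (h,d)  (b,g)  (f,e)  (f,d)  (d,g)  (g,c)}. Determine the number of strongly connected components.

{d, f} are all mutually reachable — one SCC of size 2.
{a} is an SCC by itself.
{c} is an SCC by itself.
{e} is an SCC by itself.
{b} is an SCC by itself.
(and 2 more singleton SCCs)
That gives 7 strongly connected components.

7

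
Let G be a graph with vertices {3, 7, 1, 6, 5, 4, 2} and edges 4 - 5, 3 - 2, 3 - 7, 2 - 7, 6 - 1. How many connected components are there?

3

Starting from 1 we can reach 1, 6. That is one component of size 2.
Starting from 4 we can reach 4, 5. That is one component of size 2.
Starting from 2 we can reach 2, 3, 7. That is one component of size 3.
Total: 3 components.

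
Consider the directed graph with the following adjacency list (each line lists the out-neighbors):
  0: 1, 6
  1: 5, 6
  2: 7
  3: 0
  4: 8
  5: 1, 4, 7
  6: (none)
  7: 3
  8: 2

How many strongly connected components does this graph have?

2

{0, 1, 2, 3, 4, 5, 7, 8} are all mutually reachable — one SCC of size 8.
{6} is an SCC by itself.
That gives 2 strongly connected components.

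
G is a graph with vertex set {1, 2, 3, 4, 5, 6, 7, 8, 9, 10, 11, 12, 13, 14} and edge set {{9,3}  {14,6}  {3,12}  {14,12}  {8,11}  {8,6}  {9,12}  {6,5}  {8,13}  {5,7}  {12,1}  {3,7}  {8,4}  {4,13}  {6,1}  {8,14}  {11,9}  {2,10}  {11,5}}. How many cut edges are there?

The edges on the cycle 8-4-13-8 are not bridges since each lies on that cycle.
But removing 2—10 disconnects 2 from 10 — this is a bridge.

1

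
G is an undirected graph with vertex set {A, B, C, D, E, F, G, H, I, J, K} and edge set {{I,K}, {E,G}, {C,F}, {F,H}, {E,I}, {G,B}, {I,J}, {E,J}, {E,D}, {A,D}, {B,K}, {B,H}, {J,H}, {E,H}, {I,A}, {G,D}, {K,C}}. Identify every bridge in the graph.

none

The edges on the cycle E-G-B-K-I-E are not bridges since each lies on that cycle.
Every edge lies on some cycle, so there are no bridges.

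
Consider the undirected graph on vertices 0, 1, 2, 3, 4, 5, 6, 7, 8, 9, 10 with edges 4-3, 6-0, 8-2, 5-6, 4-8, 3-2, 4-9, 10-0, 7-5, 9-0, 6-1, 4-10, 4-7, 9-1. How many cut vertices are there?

1

Removing 4 increases the component count from 1 to 2, so 4 is a cut vertex.
By contrast removing 2 leaves 1 component; it is not a cut vertex. No other vertex is a cut vertex either.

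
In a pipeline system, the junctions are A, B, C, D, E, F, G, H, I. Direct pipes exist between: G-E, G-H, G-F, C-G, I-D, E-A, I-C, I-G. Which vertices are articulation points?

E, G, I

Removing E increases the component count from 2 to 3, so E is a cut vertex.
Removing G increases the component count from 2 to 5, so G is a cut vertex.
Removing I increases the component count from 2 to 3, so I is a cut vertex.
By contrast removing H leaves 2 components; it is not a cut vertex. No other vertex is a cut vertex either.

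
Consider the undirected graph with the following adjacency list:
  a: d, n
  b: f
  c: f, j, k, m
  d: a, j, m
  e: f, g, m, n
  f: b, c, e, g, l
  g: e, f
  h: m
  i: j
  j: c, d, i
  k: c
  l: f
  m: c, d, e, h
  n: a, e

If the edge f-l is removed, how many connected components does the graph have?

Before removal there is 1 component.
f-l is a bridge — removing it separates f's side from l's side.
After removal: 2 components.

2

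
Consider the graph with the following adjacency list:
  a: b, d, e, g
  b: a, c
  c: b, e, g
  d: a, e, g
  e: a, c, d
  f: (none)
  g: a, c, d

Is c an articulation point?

Deleting c leaves 2 components (was 2), so c is not a cut vertex.

No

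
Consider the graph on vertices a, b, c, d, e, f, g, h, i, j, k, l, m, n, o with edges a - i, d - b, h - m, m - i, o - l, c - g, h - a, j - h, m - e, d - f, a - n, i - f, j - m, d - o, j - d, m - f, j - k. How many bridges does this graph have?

7

The edges on the cycle j-h-m-f-d-j are not bridges since each lies on that cycle.
But removing d - o disconnects d from o; removing j - k disconnects j from k; removing c - g disconnects c from g; removing a - n disconnects a from n — these are bridges.
In total 7 edges are bridges.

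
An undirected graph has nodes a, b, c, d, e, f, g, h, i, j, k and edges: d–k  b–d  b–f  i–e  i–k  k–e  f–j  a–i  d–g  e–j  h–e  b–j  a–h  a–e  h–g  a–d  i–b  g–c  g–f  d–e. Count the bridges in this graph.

1

The edges on the cycle b-f-j-b are not bridges since each lies on that cycle.
But removing c–g disconnects c from g — this is a bridge.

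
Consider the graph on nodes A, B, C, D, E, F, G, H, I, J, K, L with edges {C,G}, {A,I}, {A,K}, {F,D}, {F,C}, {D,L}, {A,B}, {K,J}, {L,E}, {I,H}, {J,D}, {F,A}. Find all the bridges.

A-B, A-I, C-F, C-G, D-L, E-L, H-I

The edges on the cycle F-A-K-J-D-F are not bridges since each lies on that cycle.
But removing H—I disconnects H from I; removing F—C disconnects F from C; removing A—B disconnects A from B; removing D—L disconnects D from L — these are bridges.
In total 7 edges are bridges.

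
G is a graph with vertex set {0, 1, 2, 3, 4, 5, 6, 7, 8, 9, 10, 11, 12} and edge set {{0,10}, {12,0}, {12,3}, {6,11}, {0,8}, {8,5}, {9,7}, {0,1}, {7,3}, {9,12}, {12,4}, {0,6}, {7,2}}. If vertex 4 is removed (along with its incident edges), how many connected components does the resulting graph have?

With 4 gone, the remaining components are: {0, 1, 2, 3, 5, 6, 7, 8, 9, 10, 11, 12}.
That is 1 component.

1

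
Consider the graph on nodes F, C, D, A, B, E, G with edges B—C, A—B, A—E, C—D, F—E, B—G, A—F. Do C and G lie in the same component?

From C we can reach A, B, C, D, E, F, G, which includes G.

Yes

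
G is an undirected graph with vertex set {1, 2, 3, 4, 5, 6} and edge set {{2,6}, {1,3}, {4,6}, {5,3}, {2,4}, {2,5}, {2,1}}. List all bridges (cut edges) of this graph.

none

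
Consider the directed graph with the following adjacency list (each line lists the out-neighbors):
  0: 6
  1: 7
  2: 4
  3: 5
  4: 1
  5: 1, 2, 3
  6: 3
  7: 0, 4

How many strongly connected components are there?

1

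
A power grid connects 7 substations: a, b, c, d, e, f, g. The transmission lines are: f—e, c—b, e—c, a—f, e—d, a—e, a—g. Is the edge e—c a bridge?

Yes

Removing e—c leaves no path between e and c: the component count goes from 1 to 2. So it is a bridge.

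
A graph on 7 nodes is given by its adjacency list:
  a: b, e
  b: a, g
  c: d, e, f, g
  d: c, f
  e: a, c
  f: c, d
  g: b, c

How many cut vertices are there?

Removing c increases the component count from 1 to 2, so c is a cut vertex.
By contrast removing e leaves 1 component; it is not a cut vertex. No other vertex is a cut vertex either.

1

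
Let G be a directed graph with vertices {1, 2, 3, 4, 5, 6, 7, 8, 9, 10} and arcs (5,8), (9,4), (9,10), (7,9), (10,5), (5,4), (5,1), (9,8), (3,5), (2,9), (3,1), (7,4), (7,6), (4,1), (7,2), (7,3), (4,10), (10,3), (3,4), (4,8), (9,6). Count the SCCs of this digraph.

7

{3, 4, 5, 10} are all mutually reachable — one SCC of size 4.
{2} is an SCC by itself.
{9} is an SCC by itself.
{6} is an SCC by itself.
{1} is an SCC by itself.
(and 2 more singleton SCCs)
That gives 7 strongly connected components.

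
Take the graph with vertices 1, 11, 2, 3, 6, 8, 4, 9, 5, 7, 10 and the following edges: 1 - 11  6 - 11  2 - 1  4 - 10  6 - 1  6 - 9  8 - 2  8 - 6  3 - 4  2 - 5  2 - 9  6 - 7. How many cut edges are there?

4

The edges on the cycle 8-2-1-6-8 are not bridges since each lies on that cycle.
But removing 3 - 4 disconnects 3 from 4; removing 6 - 7 disconnects 6 from 7; removing 4 - 10 disconnects 4 from 10; removing 5 - 2 disconnects 5 from 2 — these are bridges.
That makes 4 bridges.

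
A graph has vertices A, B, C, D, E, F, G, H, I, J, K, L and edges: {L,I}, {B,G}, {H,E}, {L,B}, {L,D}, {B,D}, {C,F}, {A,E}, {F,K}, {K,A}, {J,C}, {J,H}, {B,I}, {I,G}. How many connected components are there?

Starting from B we can reach B, D, G, I, L. That is one component of size 5.
Starting from A we can reach A, C, E, F, H, J, K. That is one component of size 7.
Total: 2 components.

2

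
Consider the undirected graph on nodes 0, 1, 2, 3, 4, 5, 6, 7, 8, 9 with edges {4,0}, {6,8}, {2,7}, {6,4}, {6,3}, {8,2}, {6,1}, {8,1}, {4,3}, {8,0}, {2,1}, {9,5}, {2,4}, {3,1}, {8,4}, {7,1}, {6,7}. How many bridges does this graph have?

1

The edges on the cycle 8-2-7-1-8 are not bridges since each lies on that cycle.
But removing 9–5 disconnects 9 from 5 — this is a bridge.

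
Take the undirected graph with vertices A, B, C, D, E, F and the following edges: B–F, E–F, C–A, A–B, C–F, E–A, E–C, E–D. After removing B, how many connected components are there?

1

With B gone, the remaining components are: {A, C, D, E, F}.
That is 1 component.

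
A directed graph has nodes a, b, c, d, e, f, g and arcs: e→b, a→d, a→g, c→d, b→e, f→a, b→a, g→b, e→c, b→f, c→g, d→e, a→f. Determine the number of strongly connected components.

1

{a, b, c, d, e, f, g} are all mutually reachable — one SCC of size 7.
That gives 1 strongly connected component.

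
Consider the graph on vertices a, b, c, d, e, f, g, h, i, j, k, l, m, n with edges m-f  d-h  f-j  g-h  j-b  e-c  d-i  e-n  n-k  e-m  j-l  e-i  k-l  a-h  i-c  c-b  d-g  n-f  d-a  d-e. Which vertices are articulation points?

Removing d increases the component count from 1 to 2, so d is a cut vertex.
By contrast removing f leaves 1 component; it is not a cut vertex. No other vertex is a cut vertex either.

d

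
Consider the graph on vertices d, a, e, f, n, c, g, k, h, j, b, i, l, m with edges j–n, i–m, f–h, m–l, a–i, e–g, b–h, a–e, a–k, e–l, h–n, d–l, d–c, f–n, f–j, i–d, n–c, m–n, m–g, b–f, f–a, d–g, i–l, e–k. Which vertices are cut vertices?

none

Removing e, for instance, still leaves 1 component. No single vertex removal increases the component count — the graph has no articulation points.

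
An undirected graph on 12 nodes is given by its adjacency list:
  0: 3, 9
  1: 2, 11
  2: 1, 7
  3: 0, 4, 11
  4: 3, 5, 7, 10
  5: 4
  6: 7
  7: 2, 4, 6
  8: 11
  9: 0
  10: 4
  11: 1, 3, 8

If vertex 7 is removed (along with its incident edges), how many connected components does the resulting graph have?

2

With 7 gone, the remaining components are: {6}; {0, 1, 2, 3, 4, 5, 8, 9, 10, 11}.
That is 2 components.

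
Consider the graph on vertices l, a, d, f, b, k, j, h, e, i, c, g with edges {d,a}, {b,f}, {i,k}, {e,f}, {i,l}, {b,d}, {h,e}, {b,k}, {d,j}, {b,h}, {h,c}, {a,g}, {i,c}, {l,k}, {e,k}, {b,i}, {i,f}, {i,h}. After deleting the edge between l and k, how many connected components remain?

l and k are still connected via l-i-k, so the component count stays at 1.

1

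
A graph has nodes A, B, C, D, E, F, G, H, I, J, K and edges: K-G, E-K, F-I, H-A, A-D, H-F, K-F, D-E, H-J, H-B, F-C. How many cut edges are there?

The edges on the cycle H-A-D-E-K-F-H are not bridges since each lies on that cycle.
But removing H-B disconnects H from B; removing G-K disconnects G from K; removing H-J disconnects H from J; removing C-F disconnects C from F — these are bridges.
In total 5 edges are bridges.

5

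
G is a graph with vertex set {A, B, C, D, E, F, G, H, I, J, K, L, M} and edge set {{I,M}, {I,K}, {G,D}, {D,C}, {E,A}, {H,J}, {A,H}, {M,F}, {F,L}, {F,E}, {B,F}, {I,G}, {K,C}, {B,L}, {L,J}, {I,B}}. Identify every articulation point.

Removing I increases the component count from 1 to 2, so I is a cut vertex.
By contrast removing J leaves 1 component; it is not a cut vertex. No other vertex is a cut vertex either.

I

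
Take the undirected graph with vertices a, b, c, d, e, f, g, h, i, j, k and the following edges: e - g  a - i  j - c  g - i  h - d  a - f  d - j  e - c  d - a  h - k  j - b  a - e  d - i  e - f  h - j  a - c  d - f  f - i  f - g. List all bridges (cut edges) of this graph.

b-j, h-k

The edges on the cycle h-d-j-h are not bridges since each lies on that cycle.
But removing j - b disconnects j from b; removing h - k disconnects h from k — these are bridges.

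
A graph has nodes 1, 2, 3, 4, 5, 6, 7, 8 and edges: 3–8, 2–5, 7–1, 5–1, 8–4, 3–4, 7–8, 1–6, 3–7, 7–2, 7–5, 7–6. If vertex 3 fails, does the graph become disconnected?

No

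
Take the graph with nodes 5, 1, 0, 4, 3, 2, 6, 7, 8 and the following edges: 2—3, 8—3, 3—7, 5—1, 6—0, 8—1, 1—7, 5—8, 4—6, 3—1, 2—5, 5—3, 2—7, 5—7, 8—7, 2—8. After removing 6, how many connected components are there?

3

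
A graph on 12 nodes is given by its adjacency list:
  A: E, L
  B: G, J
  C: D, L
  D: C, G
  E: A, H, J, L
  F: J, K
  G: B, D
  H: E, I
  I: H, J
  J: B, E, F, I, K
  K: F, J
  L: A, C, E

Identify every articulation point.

J

Removing J increases the component count from 1 to 2, so J is a cut vertex.
By contrast removing H leaves 1 component; it is not a cut vertex. No other vertex is a cut vertex either.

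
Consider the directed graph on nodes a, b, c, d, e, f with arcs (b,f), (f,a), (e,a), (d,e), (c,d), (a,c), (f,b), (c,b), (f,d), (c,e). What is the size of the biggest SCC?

6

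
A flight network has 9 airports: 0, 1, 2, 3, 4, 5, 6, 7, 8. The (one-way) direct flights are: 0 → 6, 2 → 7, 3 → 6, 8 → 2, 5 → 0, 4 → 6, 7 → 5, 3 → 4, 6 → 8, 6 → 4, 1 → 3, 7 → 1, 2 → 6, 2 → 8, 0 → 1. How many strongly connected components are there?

1

{0, 1, 2, 3, 4, 5, 6, 7, 8} are all mutually reachable — one SCC of size 9.
That gives 1 strongly connected component.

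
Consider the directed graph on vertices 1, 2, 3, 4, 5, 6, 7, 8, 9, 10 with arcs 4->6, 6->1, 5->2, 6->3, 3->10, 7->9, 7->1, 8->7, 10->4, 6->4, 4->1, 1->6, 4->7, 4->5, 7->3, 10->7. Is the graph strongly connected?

No

There is no directed path from 4 to 8, so the graph is not strongly connected.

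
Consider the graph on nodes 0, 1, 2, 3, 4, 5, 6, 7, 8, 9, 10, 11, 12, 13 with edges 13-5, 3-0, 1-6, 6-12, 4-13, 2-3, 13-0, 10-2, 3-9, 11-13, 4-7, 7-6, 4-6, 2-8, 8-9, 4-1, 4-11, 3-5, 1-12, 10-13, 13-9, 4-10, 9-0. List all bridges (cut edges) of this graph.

none

The edges on the cycle 4-7-6-4 are not bridges since each lies on that cycle.
Every edge lies on some cycle, so there are no bridges.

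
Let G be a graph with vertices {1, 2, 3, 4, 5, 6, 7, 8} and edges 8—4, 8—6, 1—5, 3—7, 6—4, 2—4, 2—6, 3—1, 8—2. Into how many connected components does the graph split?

Starting from 1 we can reach 1, 3, 5, 7. That is one component of size 4.
Starting from 2 we can reach 2, 4, 6, 8. That is one component of size 4.
Total: 2 components.

2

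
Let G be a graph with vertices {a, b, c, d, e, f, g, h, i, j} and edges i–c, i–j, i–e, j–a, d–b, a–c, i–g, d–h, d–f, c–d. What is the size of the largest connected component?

10

Starting from a we can reach a, b, c, d, e, f, g, h, i, j. That is one component of size 10.
The largest has 10 vertices.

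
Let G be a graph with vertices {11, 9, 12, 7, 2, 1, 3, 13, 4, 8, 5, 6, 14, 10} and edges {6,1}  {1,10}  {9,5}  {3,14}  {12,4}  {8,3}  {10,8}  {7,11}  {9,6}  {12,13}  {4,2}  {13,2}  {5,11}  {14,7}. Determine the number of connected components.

2

Starting from 2 we can reach 2, 4, 12, 13. That is one component of size 4.
Starting from 1 we can reach 1, 3, 5, 6, 7, 8, 9, 10, 11, 14. That is one component of size 10.
Total: 2 components.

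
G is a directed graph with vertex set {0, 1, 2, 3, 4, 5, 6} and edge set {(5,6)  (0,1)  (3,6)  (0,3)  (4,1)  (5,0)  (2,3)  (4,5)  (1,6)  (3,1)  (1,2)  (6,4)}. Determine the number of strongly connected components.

1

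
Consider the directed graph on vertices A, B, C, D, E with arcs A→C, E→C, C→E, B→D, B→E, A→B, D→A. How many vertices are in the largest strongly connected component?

{A, B, D} are all mutually reachable — one SCC of size 3.
{C, E} are all mutually reachable — one SCC of size 2.
The largest has 3 vertices.

3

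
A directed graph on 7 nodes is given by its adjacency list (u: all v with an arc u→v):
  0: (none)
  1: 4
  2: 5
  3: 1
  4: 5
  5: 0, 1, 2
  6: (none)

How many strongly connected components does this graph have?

{1, 2, 4, 5} are all mutually reachable — one SCC of size 4.
{6} is an SCC by itself.
{0} is an SCC by itself.
{3} is an SCC by itself.
That gives 4 strongly connected components.

4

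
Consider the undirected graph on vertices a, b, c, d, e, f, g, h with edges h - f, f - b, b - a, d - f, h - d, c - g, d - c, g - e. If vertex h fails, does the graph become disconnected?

Deleting h leaves 1 component (was 1) (its neighbors d, f remain connected to each other), so h is not a cut vertex.

No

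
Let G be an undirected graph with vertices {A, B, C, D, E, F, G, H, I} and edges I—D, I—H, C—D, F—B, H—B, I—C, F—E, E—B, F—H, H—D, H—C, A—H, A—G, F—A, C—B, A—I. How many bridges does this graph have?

The edges on the cycle I-H-C-D-I are not bridges since each lies on that cycle.
But removing G—A disconnects G from A — this is a bridge.

1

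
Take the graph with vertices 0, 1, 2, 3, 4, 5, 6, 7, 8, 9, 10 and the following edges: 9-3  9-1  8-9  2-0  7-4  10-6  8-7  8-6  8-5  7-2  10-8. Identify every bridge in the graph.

0-2, 1-9, 2-7, 3-9, 4-7, 5-8, 7-8, 8-9

The edges on the cycle 10-8-6-10 are not bridges since each lies on that cycle.
But removing 8-9 disconnects 8 from 9; removing 9-1 disconnects 9 from 1; removing 0-2 disconnects 0 from 2; removing 4-7 disconnects 4 from 7 — these are bridges.
In total 8 edges are bridges.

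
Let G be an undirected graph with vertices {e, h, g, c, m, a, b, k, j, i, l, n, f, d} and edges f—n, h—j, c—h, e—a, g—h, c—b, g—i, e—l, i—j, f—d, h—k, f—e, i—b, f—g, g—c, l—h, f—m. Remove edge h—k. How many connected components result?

Before removal there is 1 component.
h—k is a bridge — removing it separates h's side from k's side.
After removal: 2 components.

2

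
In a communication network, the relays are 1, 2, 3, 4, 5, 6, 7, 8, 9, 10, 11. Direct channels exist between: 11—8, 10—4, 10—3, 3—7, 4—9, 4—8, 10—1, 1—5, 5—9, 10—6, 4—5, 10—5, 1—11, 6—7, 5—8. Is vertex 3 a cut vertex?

Deleting 3 leaves 2 components (was 2), so 3 is not a cut vertex.

No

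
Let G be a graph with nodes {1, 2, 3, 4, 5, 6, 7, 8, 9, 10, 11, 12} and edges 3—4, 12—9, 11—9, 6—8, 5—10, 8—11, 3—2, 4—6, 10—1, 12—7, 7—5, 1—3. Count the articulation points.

Removing 3 increases the component count from 1 to 2, so 3 is a cut vertex.
By contrast removing 10 leaves 1 component; it is not a cut vertex. No other vertex is a cut vertex either.

1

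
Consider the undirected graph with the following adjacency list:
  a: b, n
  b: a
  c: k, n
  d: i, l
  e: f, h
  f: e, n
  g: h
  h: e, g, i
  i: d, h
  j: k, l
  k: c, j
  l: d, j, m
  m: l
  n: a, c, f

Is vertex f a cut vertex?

Deleting f leaves 1 component (was 1) (its neighbors e, n remain connected to each other), so f is not a cut vertex.

No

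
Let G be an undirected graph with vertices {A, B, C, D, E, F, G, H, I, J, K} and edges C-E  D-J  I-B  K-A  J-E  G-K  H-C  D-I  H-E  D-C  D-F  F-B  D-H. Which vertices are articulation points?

Removing D increases the component count from 2 to 3, so D is a cut vertex.
Removing K increases the component count from 2 to 3, so K is a cut vertex.
By contrast removing B leaves 2 components; it is not a cut vertex. No other vertex is a cut vertex either.

D, K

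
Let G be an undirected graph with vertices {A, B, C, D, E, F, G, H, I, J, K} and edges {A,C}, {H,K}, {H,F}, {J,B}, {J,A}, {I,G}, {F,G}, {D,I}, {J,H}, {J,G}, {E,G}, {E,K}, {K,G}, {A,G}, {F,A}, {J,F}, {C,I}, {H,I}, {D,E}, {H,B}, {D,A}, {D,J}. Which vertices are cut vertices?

none

Removing F, for instance, still leaves 1 component. No single vertex removal increases the component count — the graph has no articulation points.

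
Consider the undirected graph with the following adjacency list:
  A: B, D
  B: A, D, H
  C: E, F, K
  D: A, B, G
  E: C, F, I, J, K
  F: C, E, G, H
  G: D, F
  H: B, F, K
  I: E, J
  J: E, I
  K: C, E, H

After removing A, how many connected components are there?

1

With A gone, the remaining components are: {B, C, D, E, F, G, H, I, J, K}.
That is 1 component.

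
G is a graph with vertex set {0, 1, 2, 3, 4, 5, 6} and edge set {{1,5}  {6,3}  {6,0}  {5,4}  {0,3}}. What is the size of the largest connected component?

2 is isolated — a component by itself.
Starting from 0 we can reach 0, 3, 6. That is one component of size 3.
Starting from 1 we can reach 1, 4, 5. That is one component of size 3.
The largest has 3 vertices.

3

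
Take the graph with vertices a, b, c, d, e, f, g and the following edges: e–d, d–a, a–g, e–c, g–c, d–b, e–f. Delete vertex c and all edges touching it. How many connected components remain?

With c gone, the remaining components are: {a, b, d, e, f, g}.
That is 1 component.

1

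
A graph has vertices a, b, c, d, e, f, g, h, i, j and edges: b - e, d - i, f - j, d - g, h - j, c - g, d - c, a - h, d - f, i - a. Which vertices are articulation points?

d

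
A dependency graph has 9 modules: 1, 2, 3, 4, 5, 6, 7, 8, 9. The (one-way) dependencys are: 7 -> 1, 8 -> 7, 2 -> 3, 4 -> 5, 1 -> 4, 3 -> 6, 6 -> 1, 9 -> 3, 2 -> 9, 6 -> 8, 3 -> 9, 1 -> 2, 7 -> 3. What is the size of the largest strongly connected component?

{1, 2, 3, 6, 7, 8, 9} are all mutually reachable — one SCC of size 7.
{5} is an SCC by itself.
{4} is an SCC by itself.
The largest has 7 vertices.

7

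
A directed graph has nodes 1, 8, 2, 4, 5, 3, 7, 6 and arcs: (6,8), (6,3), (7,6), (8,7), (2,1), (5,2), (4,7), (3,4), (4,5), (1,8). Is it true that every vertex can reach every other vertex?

Yes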